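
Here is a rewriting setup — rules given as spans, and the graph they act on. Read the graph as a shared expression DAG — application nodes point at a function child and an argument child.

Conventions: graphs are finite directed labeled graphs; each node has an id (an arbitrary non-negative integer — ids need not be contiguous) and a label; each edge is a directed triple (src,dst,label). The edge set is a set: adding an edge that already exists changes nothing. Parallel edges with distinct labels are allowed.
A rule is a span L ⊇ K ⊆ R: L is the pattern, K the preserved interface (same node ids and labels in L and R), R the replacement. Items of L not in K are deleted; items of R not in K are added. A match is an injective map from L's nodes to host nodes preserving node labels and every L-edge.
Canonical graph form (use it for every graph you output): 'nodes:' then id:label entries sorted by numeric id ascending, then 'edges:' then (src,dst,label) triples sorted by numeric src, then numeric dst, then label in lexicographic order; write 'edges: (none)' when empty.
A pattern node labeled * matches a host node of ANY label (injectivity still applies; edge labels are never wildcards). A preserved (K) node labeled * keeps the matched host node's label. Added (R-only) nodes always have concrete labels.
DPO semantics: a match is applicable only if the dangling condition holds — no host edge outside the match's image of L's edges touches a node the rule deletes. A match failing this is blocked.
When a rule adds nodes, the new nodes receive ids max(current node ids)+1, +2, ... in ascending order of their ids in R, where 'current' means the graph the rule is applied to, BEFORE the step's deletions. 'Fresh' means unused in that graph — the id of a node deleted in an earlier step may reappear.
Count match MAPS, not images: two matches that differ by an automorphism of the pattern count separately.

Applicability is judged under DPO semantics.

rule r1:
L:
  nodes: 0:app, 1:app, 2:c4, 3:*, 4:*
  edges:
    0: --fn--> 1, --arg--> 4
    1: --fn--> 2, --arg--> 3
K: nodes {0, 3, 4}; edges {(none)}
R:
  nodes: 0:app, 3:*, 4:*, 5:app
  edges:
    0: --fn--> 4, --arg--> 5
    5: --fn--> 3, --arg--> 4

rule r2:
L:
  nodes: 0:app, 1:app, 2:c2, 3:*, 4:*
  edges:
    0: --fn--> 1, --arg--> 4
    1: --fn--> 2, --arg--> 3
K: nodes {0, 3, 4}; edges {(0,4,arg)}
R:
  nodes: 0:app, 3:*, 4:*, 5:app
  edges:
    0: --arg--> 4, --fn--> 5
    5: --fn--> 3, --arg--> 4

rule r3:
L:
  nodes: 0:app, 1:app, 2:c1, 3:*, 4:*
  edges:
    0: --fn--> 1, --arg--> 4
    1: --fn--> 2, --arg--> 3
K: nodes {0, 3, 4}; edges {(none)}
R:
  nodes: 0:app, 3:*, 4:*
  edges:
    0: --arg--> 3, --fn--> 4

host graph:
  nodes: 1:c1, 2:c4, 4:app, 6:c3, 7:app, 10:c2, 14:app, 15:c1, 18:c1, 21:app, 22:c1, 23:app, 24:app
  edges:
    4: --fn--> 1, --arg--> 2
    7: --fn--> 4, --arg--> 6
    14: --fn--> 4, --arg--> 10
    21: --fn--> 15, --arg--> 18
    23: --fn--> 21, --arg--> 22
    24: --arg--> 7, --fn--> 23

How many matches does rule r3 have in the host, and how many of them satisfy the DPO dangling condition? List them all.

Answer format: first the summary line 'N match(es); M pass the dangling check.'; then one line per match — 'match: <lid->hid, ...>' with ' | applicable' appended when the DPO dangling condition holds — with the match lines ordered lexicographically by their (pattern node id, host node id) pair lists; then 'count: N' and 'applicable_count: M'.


3 match(es); 1 pass the dangling check.
match: 0->7, 1->4, 2->1, 3->2, 4->6
match: 0->14, 1->4, 2->1, 3->2, 4->10
match: 0->23, 1->21, 2->15, 3->18, 4->22 | applicable
count: 3
applicable_count: 1


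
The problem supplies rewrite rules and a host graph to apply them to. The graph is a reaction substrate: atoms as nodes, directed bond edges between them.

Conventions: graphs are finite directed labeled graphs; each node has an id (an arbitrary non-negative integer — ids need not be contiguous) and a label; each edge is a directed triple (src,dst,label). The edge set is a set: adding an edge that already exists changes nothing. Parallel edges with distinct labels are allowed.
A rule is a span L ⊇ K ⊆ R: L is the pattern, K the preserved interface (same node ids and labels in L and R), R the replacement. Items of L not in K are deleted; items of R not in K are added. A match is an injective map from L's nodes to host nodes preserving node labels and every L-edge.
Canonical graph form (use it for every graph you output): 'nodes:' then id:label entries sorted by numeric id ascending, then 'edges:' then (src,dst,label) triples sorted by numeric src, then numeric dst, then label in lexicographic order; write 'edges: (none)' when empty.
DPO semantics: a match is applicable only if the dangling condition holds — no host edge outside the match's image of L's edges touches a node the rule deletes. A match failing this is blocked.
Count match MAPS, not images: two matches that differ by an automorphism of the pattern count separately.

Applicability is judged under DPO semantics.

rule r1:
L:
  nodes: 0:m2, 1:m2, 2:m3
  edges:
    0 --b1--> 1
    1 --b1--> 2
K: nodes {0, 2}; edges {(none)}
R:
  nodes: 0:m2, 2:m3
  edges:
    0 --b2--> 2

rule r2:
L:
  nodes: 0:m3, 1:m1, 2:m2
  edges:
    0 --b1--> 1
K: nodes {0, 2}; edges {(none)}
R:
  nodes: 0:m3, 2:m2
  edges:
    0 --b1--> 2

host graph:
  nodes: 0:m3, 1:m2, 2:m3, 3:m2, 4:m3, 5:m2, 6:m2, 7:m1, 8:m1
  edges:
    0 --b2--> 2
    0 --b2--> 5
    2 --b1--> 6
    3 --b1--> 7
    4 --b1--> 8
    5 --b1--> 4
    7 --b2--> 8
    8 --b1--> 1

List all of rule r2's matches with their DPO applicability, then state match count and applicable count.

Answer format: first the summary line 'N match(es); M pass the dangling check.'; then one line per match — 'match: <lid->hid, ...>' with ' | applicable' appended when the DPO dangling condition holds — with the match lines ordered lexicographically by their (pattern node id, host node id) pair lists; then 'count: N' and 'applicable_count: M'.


4 match(es); 0 pass the dangling check.
match: 0->4, 1->8, 2->1
match: 0->4, 1->8, 2->3
match: 0->4, 1->8, 2->5
match: 0->4, 1->8, 2->6
count: 4
applicable_count: 0


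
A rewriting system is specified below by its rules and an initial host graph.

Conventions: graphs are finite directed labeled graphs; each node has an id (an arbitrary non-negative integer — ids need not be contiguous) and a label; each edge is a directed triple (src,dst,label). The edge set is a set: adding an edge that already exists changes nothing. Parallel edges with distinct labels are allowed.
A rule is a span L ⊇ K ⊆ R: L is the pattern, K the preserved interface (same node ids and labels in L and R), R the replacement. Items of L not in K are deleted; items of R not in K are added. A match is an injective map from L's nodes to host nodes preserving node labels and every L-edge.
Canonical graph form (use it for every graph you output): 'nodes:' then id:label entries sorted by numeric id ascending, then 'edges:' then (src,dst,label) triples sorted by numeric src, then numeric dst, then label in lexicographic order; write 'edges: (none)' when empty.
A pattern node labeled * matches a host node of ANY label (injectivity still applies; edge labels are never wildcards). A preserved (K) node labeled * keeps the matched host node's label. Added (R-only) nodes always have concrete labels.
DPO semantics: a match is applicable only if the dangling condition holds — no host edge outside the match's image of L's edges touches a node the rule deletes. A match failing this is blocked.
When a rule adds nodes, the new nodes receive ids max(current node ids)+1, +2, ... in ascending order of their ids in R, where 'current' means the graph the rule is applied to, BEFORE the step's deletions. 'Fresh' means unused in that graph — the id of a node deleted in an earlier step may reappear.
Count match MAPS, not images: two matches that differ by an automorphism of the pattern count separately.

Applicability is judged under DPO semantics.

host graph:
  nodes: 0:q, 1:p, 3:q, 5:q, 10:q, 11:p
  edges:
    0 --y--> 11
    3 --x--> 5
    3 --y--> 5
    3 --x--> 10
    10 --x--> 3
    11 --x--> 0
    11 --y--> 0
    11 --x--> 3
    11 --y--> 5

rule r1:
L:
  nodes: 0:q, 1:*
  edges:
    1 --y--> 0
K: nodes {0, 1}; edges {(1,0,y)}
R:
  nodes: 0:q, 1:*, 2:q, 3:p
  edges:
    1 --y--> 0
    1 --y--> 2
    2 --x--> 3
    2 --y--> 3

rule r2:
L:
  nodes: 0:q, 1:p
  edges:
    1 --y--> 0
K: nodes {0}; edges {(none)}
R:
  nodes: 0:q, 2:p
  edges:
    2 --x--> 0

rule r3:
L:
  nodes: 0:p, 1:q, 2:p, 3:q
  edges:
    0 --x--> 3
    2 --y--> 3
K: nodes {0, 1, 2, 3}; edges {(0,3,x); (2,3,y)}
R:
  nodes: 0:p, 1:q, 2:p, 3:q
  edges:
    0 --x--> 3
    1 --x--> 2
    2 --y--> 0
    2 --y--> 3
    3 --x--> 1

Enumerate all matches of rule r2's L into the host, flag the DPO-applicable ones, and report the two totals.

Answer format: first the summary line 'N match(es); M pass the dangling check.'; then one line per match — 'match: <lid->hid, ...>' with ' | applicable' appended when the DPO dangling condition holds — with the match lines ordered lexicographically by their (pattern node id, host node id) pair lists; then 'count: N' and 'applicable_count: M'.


2 match(es); 0 pass the dangling check.
match: 0->0, 1->11
match: 0->5, 1->11
count: 2
applicable_count: 0


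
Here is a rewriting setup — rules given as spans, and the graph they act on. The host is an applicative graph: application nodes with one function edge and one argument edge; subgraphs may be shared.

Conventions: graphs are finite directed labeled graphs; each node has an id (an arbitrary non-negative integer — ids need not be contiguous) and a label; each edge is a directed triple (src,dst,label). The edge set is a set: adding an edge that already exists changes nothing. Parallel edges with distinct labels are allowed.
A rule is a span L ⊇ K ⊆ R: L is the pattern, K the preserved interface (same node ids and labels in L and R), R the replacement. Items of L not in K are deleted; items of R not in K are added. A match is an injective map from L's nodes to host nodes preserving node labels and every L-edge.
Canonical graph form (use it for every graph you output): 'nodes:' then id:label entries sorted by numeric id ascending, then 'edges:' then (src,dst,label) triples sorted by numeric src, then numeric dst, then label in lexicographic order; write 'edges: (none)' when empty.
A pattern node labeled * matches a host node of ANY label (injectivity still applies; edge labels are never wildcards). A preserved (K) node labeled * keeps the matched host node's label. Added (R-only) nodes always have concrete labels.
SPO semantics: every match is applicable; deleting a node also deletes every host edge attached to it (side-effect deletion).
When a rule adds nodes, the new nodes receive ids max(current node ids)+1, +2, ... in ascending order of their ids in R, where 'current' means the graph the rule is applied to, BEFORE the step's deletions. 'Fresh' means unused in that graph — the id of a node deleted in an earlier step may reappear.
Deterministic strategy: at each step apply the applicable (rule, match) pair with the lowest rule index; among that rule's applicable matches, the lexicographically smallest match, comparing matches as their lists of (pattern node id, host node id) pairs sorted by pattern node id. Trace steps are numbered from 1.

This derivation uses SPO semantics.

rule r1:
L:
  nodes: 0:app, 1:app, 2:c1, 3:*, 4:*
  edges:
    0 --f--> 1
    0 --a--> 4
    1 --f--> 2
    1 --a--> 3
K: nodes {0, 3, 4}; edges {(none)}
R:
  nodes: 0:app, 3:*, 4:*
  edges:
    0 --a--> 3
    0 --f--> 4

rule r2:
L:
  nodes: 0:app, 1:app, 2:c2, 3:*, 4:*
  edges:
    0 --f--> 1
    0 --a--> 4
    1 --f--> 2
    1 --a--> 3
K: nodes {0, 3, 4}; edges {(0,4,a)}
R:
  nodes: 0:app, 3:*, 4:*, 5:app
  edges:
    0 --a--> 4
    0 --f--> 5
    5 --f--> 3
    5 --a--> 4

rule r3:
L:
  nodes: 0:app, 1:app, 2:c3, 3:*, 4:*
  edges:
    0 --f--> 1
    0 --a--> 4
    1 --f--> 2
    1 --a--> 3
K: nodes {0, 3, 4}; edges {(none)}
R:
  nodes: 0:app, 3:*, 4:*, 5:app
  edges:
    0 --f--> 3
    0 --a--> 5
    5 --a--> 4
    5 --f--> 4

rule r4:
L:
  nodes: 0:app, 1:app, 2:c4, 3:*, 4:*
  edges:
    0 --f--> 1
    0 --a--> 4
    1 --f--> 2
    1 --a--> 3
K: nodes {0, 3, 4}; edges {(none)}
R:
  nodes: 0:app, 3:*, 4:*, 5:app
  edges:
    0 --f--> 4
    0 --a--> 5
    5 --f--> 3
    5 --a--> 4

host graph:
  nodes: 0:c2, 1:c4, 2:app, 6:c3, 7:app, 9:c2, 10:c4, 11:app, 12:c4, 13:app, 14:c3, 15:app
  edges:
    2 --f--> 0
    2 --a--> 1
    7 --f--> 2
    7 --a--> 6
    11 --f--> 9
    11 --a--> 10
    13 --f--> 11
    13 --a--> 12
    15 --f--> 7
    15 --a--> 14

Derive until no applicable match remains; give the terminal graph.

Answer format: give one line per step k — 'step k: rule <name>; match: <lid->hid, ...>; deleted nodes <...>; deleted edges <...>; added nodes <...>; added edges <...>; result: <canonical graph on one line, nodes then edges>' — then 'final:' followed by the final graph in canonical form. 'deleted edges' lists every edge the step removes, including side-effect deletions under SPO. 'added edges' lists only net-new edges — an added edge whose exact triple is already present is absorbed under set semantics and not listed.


step 1: rule r2; match: 0->7, 1->2, 2->0, 3->1, 4->6; deleted nodes 0, 2; deleted edges (2,0,f); (2,1,a); (7,2,f); added nodes 16; added edges (7,16,f); (16,1,f); (16,6,a); result: nodes: 1:c4, 6:c3, 7:app, 9:c2, 10:c4, 11:app, 12:c4, 13:app, 14:c3, 15:app, 16:app edges: (7,6,a); (7,16,f); (11,9,f); (11,10,a); (13,11,f); (13,12,a); (15,7,f); (15,14,a); (16,1,f); (16,6,a)
step 2: rule r2; match: 0->13, 1->11, 2->9, 3->10, 4->12; deleted nodes 9, 11; deleted edges (11,9,f); (11,10,a); (13,11,f); added nodes 17; added edges (13,17,f); (17,10,f); (17,12,a); result: nodes: 1:c4, 6:c3, 7:app, 10:c4, 12:c4, 13:app, 14:c3, 15:app, 16:app, 17:app edges: (7,6,a); (7,16,f); (13,12,a); (13,17,f); (15,7,f); (15,14,a); (16,1,f); (16,6,a); (17,10,f); (17,12,a)
final:
nodes: 1:c4, 6:c3, 7:app, 10:c4, 12:c4, 13:app, 14:c3, 15:app, 16:app, 17:app
edges: (7,6,a); (7,16,f); (13,12,a); (13,17,f); (15,7,f); (15,14,a); (16,1,f); (16,6,a); (17,10,f); (17,12,a)


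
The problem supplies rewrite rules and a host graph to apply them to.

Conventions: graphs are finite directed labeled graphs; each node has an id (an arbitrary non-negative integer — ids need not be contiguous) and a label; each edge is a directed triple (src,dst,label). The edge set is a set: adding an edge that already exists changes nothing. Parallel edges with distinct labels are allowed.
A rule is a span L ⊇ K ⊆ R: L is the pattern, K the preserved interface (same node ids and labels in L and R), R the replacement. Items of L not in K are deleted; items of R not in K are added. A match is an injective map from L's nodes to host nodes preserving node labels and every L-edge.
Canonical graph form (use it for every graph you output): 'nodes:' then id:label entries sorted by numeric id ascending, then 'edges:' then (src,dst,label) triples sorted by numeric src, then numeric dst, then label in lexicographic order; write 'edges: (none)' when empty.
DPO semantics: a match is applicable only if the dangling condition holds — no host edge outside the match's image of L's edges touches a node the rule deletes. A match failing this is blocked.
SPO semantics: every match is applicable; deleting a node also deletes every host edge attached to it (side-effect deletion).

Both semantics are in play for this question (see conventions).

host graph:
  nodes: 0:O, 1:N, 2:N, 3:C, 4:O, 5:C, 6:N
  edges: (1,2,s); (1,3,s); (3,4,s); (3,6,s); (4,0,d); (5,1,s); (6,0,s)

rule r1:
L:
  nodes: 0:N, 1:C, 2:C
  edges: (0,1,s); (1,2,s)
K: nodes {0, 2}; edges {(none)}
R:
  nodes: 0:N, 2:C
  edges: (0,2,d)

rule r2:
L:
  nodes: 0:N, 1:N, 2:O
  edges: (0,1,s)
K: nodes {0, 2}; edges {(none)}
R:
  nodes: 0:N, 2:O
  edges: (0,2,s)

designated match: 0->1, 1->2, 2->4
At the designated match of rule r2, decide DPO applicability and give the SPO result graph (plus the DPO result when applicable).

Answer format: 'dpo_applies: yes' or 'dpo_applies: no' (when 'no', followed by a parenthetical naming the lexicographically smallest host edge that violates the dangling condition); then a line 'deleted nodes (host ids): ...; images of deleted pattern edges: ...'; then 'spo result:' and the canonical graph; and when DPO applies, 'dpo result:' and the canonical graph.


dpo_applies: yes
deleted nodes (host ids): 2; images of deleted pattern edges: (1,2,s)
spo result:
nodes: 0:O, 1:N, 3:C, 4:O, 5:C, 6:N
edges: (1,3,s); (1,4,s); (3,4,s); (3,6,s); (4,0,d); (5,1,s); (6,0,s)
dpo result:
nodes: 0:O, 1:N, 3:C, 4:O, 5:C, 6:N
edges: (1,3,s); (1,4,s); (3,4,s); (3,6,s); (4,0,d); (5,1,s); (6,0,s)


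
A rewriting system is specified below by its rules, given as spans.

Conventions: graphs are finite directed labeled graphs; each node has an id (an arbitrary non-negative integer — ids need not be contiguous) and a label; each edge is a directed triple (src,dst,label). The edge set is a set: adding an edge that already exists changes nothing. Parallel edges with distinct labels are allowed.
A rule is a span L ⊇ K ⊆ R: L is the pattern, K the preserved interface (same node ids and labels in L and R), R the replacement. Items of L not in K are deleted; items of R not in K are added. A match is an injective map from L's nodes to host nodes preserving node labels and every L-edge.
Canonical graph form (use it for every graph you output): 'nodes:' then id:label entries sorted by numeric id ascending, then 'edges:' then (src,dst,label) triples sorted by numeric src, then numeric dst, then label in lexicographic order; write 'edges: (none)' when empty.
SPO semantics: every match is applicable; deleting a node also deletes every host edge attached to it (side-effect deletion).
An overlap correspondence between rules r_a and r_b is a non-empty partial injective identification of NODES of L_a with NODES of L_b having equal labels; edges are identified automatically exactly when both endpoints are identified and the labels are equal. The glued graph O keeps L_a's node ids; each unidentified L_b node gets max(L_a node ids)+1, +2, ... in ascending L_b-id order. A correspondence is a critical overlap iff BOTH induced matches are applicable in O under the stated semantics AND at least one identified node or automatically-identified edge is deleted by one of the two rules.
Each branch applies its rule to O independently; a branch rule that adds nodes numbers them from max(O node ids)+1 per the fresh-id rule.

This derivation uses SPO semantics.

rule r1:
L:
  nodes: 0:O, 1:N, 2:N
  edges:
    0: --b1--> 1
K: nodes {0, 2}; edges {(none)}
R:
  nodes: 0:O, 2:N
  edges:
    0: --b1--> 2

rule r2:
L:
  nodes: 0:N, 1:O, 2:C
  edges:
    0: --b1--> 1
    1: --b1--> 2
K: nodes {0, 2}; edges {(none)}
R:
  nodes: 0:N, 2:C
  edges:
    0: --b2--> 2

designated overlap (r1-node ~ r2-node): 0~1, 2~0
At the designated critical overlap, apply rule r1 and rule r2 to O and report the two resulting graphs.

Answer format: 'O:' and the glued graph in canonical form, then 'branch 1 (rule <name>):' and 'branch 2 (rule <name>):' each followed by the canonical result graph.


O:
nodes: 0:O, 1:N, 2:N, 3:C
edges: (0,1,b1); (0,3,b1); (2,0,b1)
branch 1 (rule r1):
nodes: 0:O, 2:N, 3:C
edges: (0,2,b1); (0,3,b1); (2,0,b1)
branch 2 (rule r2):
nodes: 1:N, 2:N, 3:C
edges: (2,3,b2)


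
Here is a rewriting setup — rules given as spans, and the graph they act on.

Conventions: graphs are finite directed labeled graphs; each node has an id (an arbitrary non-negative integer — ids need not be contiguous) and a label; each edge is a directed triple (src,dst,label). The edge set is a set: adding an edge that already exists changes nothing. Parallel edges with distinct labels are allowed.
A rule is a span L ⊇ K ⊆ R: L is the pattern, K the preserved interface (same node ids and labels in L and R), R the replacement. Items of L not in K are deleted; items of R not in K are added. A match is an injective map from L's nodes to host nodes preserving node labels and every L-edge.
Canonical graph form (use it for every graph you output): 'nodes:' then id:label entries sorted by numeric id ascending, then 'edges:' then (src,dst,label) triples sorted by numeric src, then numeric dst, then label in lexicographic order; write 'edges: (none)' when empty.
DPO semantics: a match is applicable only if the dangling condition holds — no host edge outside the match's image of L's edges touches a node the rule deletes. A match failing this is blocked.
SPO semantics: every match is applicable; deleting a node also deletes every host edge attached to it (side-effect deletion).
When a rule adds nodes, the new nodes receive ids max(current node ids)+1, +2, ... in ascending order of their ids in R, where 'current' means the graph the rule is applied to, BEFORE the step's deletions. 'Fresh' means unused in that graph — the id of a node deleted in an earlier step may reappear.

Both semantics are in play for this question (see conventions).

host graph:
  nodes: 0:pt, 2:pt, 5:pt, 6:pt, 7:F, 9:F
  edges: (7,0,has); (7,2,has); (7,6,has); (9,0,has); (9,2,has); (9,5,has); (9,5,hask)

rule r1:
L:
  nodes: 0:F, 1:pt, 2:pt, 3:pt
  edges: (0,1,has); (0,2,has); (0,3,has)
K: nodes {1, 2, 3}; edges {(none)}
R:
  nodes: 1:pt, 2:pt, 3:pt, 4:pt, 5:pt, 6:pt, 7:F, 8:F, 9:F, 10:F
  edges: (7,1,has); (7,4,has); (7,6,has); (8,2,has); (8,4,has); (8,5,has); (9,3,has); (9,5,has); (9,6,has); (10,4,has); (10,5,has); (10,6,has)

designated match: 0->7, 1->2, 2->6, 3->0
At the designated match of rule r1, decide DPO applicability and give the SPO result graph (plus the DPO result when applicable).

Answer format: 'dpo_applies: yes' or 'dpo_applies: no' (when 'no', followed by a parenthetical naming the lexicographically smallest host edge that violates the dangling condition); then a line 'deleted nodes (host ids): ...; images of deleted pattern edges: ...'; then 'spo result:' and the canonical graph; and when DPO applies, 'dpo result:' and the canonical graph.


dpo_applies: yes
deleted nodes (host ids): 7; images of deleted pattern edges: (7,0,has); (7,2,has); (7,6,has)
spo result:
nodes: 0:pt, 2:pt, 5:pt, 6:pt, 9:F, 10:pt, 11:pt, 12:pt, 13:F, 14:F, 15:F, 16:F
edges: (9,0,has); (9,2,has); (9,5,has); (9,5,hask); (13,2,has); (13,10,has); (13,12,has); (14,6,has); (14,10,has); (14,11,has); (15,0,has); (15,11,has); (15,12,has); (16,10,has); (16,11,has); (16,12,has)
dpo result:
nodes: 0:pt, 2:pt, 5:pt, 6:pt, 9:F, 10:pt, 11:pt, 12:pt, 13:F, 14:F, 15:F, 16:F
edges: (9,0,has); (9,2,has); (9,5,has); (9,5,hask); (13,2,has); (13,10,has); (13,12,has); (14,6,has); (14,10,has); (14,11,has); (15,0,has); (15,11,has); (15,12,has); (16,10,has); (16,11,has); (16,12,has)


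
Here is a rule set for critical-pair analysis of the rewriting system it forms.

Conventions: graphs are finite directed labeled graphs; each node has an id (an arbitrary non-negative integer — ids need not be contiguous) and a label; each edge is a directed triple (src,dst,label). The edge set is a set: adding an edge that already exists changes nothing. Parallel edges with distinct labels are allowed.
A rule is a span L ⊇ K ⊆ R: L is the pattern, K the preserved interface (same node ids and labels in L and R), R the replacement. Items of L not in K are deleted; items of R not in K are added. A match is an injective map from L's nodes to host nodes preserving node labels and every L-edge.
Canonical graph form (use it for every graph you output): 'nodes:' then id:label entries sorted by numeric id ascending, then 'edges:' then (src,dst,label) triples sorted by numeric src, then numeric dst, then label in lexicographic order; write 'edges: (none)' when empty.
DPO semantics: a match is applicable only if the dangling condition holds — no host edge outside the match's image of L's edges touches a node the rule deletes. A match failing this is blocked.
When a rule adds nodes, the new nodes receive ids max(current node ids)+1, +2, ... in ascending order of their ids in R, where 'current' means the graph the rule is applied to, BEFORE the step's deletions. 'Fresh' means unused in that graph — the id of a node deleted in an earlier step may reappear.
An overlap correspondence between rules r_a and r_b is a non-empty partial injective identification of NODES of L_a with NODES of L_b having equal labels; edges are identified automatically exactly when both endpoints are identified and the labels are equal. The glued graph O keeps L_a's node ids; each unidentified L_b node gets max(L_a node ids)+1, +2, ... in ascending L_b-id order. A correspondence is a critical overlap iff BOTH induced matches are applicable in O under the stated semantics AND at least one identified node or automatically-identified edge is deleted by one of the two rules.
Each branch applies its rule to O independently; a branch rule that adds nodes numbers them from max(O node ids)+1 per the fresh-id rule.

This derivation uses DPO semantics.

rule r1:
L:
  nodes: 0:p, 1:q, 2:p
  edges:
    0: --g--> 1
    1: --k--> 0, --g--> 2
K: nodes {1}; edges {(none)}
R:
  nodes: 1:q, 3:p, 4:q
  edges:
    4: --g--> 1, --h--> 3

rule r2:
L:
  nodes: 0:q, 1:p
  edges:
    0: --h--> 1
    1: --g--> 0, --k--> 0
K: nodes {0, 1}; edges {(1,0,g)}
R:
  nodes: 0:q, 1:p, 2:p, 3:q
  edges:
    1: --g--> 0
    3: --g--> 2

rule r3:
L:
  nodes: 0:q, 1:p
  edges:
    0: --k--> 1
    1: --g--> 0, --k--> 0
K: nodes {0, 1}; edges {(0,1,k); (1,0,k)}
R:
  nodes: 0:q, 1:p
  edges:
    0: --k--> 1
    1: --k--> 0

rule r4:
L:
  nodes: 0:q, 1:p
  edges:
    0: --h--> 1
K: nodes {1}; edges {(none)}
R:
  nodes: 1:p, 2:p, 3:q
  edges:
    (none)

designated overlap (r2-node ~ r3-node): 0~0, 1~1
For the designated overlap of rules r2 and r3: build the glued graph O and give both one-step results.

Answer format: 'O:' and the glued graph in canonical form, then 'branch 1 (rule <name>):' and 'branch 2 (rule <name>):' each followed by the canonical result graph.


O:
nodes: 0:q, 1:p
edges: (0,1,h); (0,1,k); (1,0,g); (1,0,k)
branch 1 (rule r2):
nodes: 0:q, 1:p, 2:p, 3:q
edges: (0,1,k); (1,0,g); (3,2,g)
branch 2 (rule r3):
nodes: 0:q, 1:p
edges: (0,1,h); (0,1,k); (1,0,k)


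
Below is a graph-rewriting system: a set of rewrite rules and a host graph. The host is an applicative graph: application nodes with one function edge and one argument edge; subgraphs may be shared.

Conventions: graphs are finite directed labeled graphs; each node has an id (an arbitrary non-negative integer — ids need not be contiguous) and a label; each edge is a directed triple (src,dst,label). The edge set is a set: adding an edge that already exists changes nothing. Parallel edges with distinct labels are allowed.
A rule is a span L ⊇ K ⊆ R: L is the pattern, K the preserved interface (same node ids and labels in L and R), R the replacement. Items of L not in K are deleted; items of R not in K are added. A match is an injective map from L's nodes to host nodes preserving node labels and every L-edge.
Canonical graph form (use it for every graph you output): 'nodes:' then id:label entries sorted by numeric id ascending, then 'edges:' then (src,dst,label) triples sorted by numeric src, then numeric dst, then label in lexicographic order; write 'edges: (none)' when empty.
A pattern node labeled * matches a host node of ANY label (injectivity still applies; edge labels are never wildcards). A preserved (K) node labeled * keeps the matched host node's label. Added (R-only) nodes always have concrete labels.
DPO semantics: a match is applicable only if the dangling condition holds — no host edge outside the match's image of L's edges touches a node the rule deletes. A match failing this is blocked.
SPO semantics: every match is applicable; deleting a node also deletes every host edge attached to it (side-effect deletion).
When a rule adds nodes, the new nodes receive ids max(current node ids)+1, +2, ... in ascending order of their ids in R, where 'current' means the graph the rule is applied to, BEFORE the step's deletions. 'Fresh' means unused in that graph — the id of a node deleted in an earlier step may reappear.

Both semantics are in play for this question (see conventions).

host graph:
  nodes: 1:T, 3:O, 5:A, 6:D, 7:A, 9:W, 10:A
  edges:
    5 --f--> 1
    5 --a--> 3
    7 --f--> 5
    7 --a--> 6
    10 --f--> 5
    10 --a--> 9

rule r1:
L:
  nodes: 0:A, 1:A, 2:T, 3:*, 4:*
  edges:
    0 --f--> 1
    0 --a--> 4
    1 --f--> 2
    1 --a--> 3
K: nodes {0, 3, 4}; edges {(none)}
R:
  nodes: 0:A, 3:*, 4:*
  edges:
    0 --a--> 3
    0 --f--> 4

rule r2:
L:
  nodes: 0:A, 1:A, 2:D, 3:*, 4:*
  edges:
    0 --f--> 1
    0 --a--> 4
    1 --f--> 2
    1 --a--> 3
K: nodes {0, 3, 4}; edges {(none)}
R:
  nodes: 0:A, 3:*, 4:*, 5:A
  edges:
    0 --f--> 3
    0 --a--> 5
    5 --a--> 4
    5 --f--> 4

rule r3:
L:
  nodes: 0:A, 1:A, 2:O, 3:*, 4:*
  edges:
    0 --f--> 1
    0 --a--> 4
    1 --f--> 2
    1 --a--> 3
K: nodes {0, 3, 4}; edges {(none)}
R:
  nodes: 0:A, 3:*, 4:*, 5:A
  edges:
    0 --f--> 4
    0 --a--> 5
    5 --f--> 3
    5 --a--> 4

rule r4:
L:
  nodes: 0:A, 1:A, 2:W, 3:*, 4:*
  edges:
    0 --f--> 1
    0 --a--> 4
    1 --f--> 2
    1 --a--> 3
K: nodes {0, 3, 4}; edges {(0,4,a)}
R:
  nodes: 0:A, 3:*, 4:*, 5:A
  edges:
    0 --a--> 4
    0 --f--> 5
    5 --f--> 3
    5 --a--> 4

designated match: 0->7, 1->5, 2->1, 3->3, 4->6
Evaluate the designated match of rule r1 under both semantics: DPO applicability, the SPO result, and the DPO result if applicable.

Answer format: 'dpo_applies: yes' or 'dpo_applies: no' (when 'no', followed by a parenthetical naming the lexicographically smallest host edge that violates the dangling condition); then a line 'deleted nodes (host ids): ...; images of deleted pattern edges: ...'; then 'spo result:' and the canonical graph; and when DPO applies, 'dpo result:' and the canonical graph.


dpo_applies: no
(the rule deletes node 5, which keeps host edge (10,5,f) outside the match image — the dangling condition fails, DPO blocks; SPO proceeds and side-deletes such edges)
deleted nodes (host ids): 1, 5; images of deleted pattern edges: (5,1,f); (5,3,a); (7,5,f); (7,6,a)
spo result:
nodes: 3:O, 6:D, 7:A, 9:W, 10:A
edges: (7,3,a); (7,6,f); (10,9,a)


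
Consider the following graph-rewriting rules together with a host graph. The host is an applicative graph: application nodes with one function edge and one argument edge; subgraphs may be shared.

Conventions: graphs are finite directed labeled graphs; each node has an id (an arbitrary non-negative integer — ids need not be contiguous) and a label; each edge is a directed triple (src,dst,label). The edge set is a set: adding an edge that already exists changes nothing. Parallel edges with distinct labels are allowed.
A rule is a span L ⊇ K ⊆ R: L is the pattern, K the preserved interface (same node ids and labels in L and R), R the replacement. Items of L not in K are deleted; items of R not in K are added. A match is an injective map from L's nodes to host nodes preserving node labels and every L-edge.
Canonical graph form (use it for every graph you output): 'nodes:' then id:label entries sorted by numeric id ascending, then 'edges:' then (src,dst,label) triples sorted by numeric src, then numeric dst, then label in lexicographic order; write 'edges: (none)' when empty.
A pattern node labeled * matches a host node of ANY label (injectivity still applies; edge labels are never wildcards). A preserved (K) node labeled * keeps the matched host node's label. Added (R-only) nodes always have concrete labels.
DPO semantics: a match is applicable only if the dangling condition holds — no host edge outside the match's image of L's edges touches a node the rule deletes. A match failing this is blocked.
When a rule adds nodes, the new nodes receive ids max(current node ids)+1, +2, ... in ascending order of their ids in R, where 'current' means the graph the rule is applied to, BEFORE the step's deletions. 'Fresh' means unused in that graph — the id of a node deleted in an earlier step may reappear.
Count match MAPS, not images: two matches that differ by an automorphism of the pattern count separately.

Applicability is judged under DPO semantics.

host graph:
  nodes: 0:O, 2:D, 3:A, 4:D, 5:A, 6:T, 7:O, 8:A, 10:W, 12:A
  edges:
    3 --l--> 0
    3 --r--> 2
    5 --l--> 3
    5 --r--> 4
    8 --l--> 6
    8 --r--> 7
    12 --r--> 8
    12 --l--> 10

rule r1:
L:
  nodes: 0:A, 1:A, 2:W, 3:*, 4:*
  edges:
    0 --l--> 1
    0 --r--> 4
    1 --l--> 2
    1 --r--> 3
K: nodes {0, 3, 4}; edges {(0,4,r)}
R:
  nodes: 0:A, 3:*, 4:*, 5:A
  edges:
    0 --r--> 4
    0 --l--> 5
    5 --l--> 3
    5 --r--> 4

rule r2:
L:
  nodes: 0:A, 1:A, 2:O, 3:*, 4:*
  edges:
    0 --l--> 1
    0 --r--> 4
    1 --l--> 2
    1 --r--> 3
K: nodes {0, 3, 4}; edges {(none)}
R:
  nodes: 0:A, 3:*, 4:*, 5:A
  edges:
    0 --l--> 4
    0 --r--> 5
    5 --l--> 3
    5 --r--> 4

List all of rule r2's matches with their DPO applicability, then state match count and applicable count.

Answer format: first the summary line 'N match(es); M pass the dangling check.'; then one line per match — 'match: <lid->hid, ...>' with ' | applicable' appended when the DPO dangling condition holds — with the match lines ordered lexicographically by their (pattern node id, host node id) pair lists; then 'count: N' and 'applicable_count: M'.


1 match(es); 1 pass the dangling check.
match: 0->5, 1->3, 2->0, 3->2, 4->4 | applicable
count: 1
applicable_count: 1


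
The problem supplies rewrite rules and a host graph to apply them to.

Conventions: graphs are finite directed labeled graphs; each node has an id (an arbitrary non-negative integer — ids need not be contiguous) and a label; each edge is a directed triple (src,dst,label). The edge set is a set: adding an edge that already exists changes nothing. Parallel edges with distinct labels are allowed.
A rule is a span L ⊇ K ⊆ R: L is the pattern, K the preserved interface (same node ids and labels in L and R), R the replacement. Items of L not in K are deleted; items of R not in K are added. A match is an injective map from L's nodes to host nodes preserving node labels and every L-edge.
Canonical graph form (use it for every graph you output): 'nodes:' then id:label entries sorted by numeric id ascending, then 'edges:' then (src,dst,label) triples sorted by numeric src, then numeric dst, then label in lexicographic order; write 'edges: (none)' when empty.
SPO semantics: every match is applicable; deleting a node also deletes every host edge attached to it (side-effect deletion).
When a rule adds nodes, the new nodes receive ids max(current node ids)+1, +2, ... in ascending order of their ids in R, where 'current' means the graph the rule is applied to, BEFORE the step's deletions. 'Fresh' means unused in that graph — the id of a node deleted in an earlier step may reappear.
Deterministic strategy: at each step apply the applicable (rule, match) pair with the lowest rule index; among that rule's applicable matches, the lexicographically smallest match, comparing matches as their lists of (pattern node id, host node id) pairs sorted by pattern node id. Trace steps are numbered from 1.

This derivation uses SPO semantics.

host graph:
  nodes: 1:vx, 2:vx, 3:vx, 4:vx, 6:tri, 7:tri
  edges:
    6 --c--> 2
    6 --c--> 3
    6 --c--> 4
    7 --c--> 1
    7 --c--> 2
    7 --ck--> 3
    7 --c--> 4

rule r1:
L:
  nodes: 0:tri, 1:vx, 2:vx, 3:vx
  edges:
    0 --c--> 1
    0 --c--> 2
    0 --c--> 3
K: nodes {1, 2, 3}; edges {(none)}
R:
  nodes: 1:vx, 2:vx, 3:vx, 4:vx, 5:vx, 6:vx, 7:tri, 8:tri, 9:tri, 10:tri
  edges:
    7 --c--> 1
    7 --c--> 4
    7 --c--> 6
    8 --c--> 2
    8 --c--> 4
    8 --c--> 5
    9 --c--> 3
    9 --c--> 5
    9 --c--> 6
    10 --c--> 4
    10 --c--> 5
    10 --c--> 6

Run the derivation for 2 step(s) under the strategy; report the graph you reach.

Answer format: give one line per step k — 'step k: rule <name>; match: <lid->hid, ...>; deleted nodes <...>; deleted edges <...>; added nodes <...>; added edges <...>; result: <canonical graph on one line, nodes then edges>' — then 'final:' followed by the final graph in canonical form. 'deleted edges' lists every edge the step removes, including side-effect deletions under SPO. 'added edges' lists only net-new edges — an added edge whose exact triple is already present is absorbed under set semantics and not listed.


step 1: rule r1; match: 0->6, 1->2, 2->3, 3->4; deleted nodes 6; deleted edges (6,2,c); (6,3,c); (6,4,c); added nodes 8, 9, 10, 11, 12, 13, 14; added edges (11,2,c); (11,8,c); (11,10,c); (12,3,c); (12,8,c); (12,9,c); (13,4,c); (13,9,c); (13,10,c); (14,8,c); (14,9,c); (14,10,c); result: nodes: 1:vx, 2:vx, 3:vx, 4:vx, 7:tri, 8:vx, 9:vx, 10:vx, 11:tri, 12:tri, 13:tri, 14:tri edges: (7,1,c); (7,2,c); (7,3,ck); (7,4,c); (11,2,c); (11,8,c); (11,10,c); (12,3,c); (12,8,c); (12,9,c); (13,4,c); (13,9,c); (13,10,c); (14,8,c); (14,9,c); (14,10,c)
step 2: rule r1; match: 0->7, 1->1, 2->2, 3->4; deleted nodes 7; deleted edges (7,1,c); (7,2,c); (7,3,ck); (7,4,c); added nodes 15, 16, 17, 18, 19, 20, 21; added edges (18,1,c); (18,15,c); (18,17,c); (19,2,c); (19,15,c); (19,16,c); (20,4,c); (20,16,c); (20,17,c); (21,15,c); (21,16,c); (21,17,c); result: nodes: 1:vx, 2:vx, 3:vx, 4:vx, 8:vx, 9:vx, 10:vx, 11:tri, 12:tri, 13:tri, 14:tri, 15:vx, 16:vx, 17:vx, 18:tri, 19:tri, 20:tri, 21:tri edges: (11,2,c); (11,8,c); (11,10,c); (12,3,c); (12,8,c); (12,9,c); (13,4,c); (13,9,c); (13,10,c); (14,8,c); (14,9,c); (14,10,c); (18,1,c); (18,15,c); (18,17,c); (19,2,c); (19,15,c); (19,16,c); (20,4,c); (20,16,c); (20,17,c); (21,15,c); (21,16,c); (21,17,c)
final:
nodes: 1:vx, 2:vx, 3:vx, 4:vx, 8:vx, 9:vx, 10:vx, 11:tri, 12:tri, 13:tri, 14:tri, 15:vx, 16:vx, 17:vx, 18:tri, 19:tri, 20:tri, 21:tri
edges: (11,2,c); (11,8,c); (11,10,c); (12,3,c); (12,8,c); (12,9,c); (13,4,c); (13,9,c); (13,10,c); (14,8,c); (14,9,c); (14,10,c); (18,1,c); (18,15,c); (18,17,c); (19,2,c); (19,15,c); (19,16,c); (20,4,c); (20,16,c); (20,17,c); (21,15,c); (21,16,c); (21,17,c)


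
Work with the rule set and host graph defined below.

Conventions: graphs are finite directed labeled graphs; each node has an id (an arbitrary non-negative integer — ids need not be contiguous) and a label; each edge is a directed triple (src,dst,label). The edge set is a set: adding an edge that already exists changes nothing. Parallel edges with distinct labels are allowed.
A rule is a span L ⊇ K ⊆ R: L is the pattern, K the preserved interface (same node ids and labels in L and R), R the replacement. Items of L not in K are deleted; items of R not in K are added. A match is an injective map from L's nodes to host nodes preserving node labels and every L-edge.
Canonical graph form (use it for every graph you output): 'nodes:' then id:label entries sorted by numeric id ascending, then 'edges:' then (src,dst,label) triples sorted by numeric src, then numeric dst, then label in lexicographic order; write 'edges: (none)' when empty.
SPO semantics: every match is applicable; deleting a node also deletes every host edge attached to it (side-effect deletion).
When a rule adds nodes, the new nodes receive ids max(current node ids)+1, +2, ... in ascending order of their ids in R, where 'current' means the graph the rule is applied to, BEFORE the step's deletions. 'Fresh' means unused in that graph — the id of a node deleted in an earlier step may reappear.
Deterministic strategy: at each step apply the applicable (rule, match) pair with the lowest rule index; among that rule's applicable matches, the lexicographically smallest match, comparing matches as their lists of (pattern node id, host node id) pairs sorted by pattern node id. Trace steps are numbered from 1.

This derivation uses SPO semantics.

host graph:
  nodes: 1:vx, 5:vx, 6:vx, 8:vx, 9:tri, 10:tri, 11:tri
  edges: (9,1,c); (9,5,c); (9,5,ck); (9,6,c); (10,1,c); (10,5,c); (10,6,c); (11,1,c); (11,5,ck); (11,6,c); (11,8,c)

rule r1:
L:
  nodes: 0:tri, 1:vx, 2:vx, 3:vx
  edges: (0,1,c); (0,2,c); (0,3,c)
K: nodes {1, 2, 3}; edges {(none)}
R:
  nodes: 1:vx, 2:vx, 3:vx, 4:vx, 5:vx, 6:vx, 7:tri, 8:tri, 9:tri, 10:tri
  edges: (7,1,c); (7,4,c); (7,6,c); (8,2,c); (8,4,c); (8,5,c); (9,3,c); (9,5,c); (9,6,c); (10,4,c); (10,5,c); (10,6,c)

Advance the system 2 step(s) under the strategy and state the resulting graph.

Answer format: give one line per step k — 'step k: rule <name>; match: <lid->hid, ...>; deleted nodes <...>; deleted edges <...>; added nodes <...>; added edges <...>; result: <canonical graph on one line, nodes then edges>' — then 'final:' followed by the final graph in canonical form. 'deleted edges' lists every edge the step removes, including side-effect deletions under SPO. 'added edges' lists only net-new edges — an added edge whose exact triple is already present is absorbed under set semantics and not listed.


step 1: rule r1; match: 0->9, 1->1, 2->5, 3->6; deleted nodes 9; deleted edges (9,1,c); (9,5,c); (9,5,ck); (9,6,c); added nodes 12, 13, 14, 15, 16, 17, 18; added edges (15,1,c); (15,12,c); (15,14,c); (16,5,c); (16,12,c); (16,13,c); (17,6,c); (17,13,c); (17,14,c); (18,12,c); (18,13,c); (18,14,c); result: nodes: 1:vx, 5:vx, 6:vx, 8:vx, 10:tri, 11:tri, 12:vx, 13:vx, 14:vx, 15:tri, 16:tri, 17:tri, 18:tri edges: (10,1,c); (10,5,c); (10,6,c); (11,1,c); (11,5,ck); (11,6,c); (11,8,c); (15,1,c); (15,12,c); (15,14,c); (16,5,c); (16,12,c); (16,13,c); (17,6,c); (17,13,c); (17,14,c); (18,12,c); (18,13,c); (18,14,c)
step 2: rule r1; match: 0->10, 1->1, 2->5, 3->6; deleted nodes 10; deleted edges (10,1,c); (10,5,c); (10,6,c); added nodes 19, 20, 21, 22, 23, 24, 25; added edges (22,1,c); (22,19,c); (22,21,c); (23,5,c); (23,19,c); (23,20,c); (24,6,c); (24,20,c); (24,21,c); (25,19,c); (25,20,c); (25,21,c); result: nodes: 1:vx, 5:vx, 6:vx, 8:vx, 11:tri, 12:vx, 13:vx, 14:vx, 15:tri, 16:tri, 17:tri, 18:tri, 19:vx, 20:vx, 21:vx, 22:tri, 23:tri, 24:tri, 25:tri edges: (11,1,c); (11,5,ck); (11,6,c); (11,8,c); (15,1,c); (15,12,c); (15,14,c); (16,5,c); (16,12,c); (16,13,c); (17,6,c); (17,13,c); (17,14,c); (18,12,c); (18,13,c); (18,14,c); (22,1,c); (22,19,c); (22,21,c); (23,5,c); (23,19,c); (23,20,c); (24,6,c); (24,20,c); (24,21,c); (25,19,c); (25,20,c); (25,21,c)
final:
nodes: 1:vx, 5:vx, 6:vx, 8:vx, 11:tri, 12:vx, 13:vx, 14:vx, 15:tri, 16:tri, 17:tri, 18:tri, 19:vx, 20:vx, 21:vx, 22:tri, 23:tri, 24:tri, 25:tri
edges: (11,1,c); (11,5,ck); (11,6,c); (11,8,c); (15,1,c); (15,12,c); (15,14,c); (16,5,c); (16,12,c); (16,13,c); (17,6,c); (17,13,c); (17,14,c); (18,12,c); (18,13,c); (18,14,c); (22,1,c); (22,19,c); (22,21,c); (23,5,c); (23,19,c); (23,20,c); (24,6,c); (24,20,c); (24,21,c); (25,19,c); (25,20,c); (25,21,c)
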